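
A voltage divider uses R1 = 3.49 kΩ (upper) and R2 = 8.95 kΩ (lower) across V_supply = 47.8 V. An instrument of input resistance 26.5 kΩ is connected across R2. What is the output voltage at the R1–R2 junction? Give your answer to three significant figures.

V_out ≈ 31.4 V

R2 ‖ R_L = (8.95 × 26.5)/(8.95 + 26.5) = 6.690 kΩ.
Now apply the divider: V_out = 47.8 × 0.6572 = 31.41 V.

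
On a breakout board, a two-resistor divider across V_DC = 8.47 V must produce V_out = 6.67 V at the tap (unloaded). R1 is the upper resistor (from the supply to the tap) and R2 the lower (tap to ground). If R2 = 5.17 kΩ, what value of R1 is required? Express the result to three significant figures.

R1 ≈ 1.40 kΩ

The divider ratio is R2/(R1+R2) = 6.67/8.47 = 0.7875.
Rearranging, R1 = R2·(1−k)/k = 5.17 × 0.2699 = 1.395 kΩ.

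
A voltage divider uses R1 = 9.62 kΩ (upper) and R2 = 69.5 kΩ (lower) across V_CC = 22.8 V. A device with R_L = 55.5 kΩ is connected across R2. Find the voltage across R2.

The load sits in parallel with R2, giving an effective lower resistance R2' = R2·R_L/(R2+R_L) = 30.86 kΩ.
Voltage divider with the loaded lower leg: V_out = 22.8 × 30.86/(9.62 + 30.86) = 22.8 × 0.7623 = 17.38 V.

V_out ≈ 17.4 V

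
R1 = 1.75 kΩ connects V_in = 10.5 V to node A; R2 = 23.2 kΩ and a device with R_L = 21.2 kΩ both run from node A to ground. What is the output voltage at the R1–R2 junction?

The load sits in parallel with R2, giving an effective lower resistance R2' = R2·R_L/(R2+R_L) = 11.08 kΩ.
Now apply the divider: V_out = 10.5 × 0.8636 = 9.068 V.
(Unloaded it would be 9.76 V; the load pulls it down.)

V_out ≈ 9.07 V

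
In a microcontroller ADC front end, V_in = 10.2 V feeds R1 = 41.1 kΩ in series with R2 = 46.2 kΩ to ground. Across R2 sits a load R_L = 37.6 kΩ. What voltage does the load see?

V_out ≈ 3.42 V

R2 ‖ R_L = (46.2 × 37.6)/(46.2 + 37.6) = 20.73 kΩ.
Voltage divider with the loaded lower leg: V_out = 10.2 × 20.73/(41.1 + 20.73) = 10.2 × 0.3353 = 3.420 V.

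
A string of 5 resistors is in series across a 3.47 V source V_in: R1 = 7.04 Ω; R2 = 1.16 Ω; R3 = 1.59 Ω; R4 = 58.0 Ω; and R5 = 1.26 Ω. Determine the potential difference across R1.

ΣR = 7.04 + 1.16 + 1.59 + 58.0 + 1.26 = 69.05 Ω.
By the voltage-divider rule, V = 3.47 × 7.040/69.05 = 0.3538 V.

V ≈ 0.354 V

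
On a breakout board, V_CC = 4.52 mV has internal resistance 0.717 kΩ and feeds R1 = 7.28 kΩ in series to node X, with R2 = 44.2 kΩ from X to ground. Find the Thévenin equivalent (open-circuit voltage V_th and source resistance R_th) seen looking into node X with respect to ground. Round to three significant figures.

V_th ≈ 3.83 mV, R_th ≈ 6.77 kΩ

R1' = 0.717 + 7.28 = 7.997 kΩ (source resistance + R1).
Open-circuit (no load on X): V_th = V_CC · R2/(R1' + R2) = 4.52 × 44.2/(7.997 + 44.2) = 3.827 mV.
Zeroing V_CC shorts the top of R1' to ground, so R_th = R1' ‖ R2 = 6.772 kΩ.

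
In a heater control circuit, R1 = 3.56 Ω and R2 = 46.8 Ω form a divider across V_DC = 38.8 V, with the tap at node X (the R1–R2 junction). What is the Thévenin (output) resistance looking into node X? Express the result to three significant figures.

R_th ≈ 3.31 Ω

Looking into X with the source shorted: R_th = R1·R2/(R1+R2) = 3.560 × 46.8/50.36 = 3.308 Ω.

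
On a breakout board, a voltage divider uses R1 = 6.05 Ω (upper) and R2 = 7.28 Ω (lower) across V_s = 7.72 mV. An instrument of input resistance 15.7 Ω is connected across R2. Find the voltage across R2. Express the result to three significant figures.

First combine the lower leg with the load: R2 ‖ R_L = 4.974 Ω.
Voltage divider with the loaded lower leg: V_out = 7.72 × 4.974/(6.05 + 4.974) = 7.72 × 0.4512 = 3.483 mV.

V_out ≈ 3.48 mV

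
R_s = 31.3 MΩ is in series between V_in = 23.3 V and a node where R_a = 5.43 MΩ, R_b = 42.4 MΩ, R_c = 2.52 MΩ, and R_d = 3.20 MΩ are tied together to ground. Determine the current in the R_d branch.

Equivalent of the parallel group: R_p = 1.090 MΩ.
Node voltage V_A = V_in · R_p/(R_s + R_p) = 23.3 × 0.03367 = 0.7844 V.
I(R_d) = V_A / R_d = 0.7844/3.20 = 0.2451 µA.
(Check via current divider: I_total = 0.7193 µA; share G_k/ΣG = 0.3408 → same result.)

I ≈ 0.245 µA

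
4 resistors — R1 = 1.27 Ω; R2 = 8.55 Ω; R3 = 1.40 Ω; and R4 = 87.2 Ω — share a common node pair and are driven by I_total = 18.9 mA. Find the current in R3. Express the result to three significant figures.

I ≈ 8.28 mA

ΣG = 1/1.27 + 1/8.55 + 1/1.40 + 1/87.2 = 1.630.
Current divider: I(R3) = I_total · G_k/ΣG = 18.9 × (0.7143/1.630) = 18.9 × 0.4382 = 8.282 mA.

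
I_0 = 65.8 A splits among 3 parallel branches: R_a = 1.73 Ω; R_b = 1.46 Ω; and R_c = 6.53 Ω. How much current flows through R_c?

I ≈ 7.12 A

ΣG = 1/1.73 + 1/1.46 + 1/6.53 = 1.416.
Current divider: I(R_c) = I_0 · G_k/ΣG = 65.8 × (0.1531/1.416) = 65.8 × 0.1081 = 7.116 A.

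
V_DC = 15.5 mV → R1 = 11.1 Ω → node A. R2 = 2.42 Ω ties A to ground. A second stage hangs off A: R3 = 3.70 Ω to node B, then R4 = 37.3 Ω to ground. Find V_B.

Node A sees R2 in parallel with the series input of stage 2, R3 + R4 = 41.00 Ω.
Effective lower resistance at A: R2 ‖ 41.00 = 2.285 Ω.
First divider: V_A = V_DC · 2.285/(11.1 + 2.285) = 2.646 mV.
V_B = V_A × 0.9098 = 2.407 mV.

V_B ≈ 2.41 mV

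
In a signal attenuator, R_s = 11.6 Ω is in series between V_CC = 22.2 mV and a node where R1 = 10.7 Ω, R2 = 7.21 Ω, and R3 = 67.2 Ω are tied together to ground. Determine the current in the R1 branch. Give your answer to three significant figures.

I ≈ 0.537 mA

Combine the parallel branches: R_p = (1/10.7 + 1/7.21 + 1/67.2)⁻¹ = 4.048 Ω.
Node voltage V_A = V_CC · R_p/(R_s + R_p) = 22.2 × 0.2587 = 5.743 mV.
Branch current I = V_A/R1 = 5.743/10.7 = 0.5367 mA.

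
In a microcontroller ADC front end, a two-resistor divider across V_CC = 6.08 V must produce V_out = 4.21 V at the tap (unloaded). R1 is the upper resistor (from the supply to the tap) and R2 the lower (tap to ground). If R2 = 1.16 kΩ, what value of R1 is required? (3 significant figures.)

V_out/V_CC = R2/(R1+R2) = 0.6924.
Rearranging, R1 = R2·(1−k)/k = 1.16 × 0.4442 = 0.5152 kΩ.

R1 ≈ 0.515 kΩ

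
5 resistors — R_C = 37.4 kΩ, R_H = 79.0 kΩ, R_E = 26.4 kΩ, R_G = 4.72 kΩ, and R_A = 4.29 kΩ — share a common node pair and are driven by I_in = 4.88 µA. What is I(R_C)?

ΣG = 1/37.4 + 1/79.0 + 1/26.4 + 1/4.72 + 1/4.29 = 0.5222.
R_C takes the fraction G_k/ΣG = 0.02674/0.5222 = 0.05120, so I = 4.88 × 0.05120 = 0.2498 µA.

I ≈ 0.250 µA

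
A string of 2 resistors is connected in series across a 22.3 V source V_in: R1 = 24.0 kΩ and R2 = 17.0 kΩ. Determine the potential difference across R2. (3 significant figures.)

Series total: ΣR = 24.0 + 17.0 = 41.00 kΩ.
By the voltage-divider rule, V = 22.3 × 17.00/41.00 = 9.246 V.

V ≈ 9.25 V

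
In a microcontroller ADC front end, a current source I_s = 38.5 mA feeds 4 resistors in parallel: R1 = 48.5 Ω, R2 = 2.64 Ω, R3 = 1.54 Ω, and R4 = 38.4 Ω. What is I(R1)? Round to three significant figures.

ΣG = 1/48.5 + 1/2.64 + 1/1.54 + 1/38.4 = 1.075.
By the current-divider rule, I = I_s · G_k/ΣG = 38.5 × 0.01918 = 0.7386 mA.

I ≈ 0.739 mA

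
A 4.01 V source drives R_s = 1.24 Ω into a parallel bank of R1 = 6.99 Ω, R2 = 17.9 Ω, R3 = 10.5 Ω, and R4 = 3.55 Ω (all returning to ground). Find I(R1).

Equivalent of the parallel group: R_p = 1.737 Ω.
V_A by voltage divider: V_A = 4.01 × 1.737/(1.24 + 1.737) = 2.339 V.
I(R1) = V_A / R1 = 2.339/6.99 = 0.3347 A.

I ≈ 0.335 A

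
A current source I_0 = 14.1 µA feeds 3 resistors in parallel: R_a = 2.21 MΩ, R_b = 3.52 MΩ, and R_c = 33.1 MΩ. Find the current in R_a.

I ≈ 8.32 µA

Conductances: ΣG = 1/2.21 + 1/3.52 + 1/33.1 = 0.7668 (1/MΩ).
By the current-divider rule, I = I_0 · G_k/ΣG = 14.1 × 0.5901 = 8.321 µA.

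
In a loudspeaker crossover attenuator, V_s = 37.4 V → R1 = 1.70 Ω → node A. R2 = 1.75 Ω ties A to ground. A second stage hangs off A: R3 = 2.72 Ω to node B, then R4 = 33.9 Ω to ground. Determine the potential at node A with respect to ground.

V_A ≈ 18.5 V

Node A sees R2 in parallel with the series input of stage 2, R3 + R4 = 36.62 Ω.
Effective lower resistance at A: R2 ‖ 36.62 = 1.670 Ω.
First divider: V_A = V_s · 1.670/(1.70 + 1.670) = 18.53 V.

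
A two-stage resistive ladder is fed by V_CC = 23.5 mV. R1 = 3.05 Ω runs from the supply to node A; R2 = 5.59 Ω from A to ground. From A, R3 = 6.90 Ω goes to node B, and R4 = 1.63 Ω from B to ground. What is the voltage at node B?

Looking into the second stage from A: R3 + R4 = 8.530 Ω appears in parallel with R2.
Effective lower resistance at A: R2 ‖ 8.530 = 3.377 Ω.
So V_A = 23.5 × 0.5254 = 12.35 mV.
Stage 2 is unloaded, so V_B = V_A · R4/(R3+R4) = 12.35 × 1.63/8.530 = 2.360 mV.

V_B ≈ 2.36 mV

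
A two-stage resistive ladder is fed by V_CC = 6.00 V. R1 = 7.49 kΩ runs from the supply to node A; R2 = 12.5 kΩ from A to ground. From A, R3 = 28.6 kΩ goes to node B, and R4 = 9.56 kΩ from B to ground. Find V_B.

V_B ≈ 0.837 V

Looking into the second stage from A: R3 + R4 = 38.16 kΩ appears in parallel with R2.
R2 ‖ (R3+R4) = 9.416 kΩ.
First divider: V_A = V_CC · 9.416/(7.49 + 9.416) = 3.342 V.
Stage 2 is unloaded, so V_B = V_A · R4/(R3+R4) = 3.342 × 9.56/38.16 = 0.8372 V.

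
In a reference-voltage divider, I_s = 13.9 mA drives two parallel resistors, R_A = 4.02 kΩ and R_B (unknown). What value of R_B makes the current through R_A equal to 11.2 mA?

The fraction through R_A equals R_B/(R_A+R_B).
11.2/13.9 = R_B/(R_A + R_B) → R_B = R_A · (0.8058)/(1 − 0.8058) = 4.02 × 4.148 = 16.68 kΩ.

R_B ≈ 16.7 kΩ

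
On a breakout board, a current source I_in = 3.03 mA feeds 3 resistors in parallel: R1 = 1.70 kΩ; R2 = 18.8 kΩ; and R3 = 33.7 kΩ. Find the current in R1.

ΣG = 1/1.70 + 1/18.8 + 1/33.7 = 0.6711.
By the current-divider rule, I = I_in · G_k/ΣG = 3.03 × 0.8765 = 2.656 mA.

I ≈ 2.66 mA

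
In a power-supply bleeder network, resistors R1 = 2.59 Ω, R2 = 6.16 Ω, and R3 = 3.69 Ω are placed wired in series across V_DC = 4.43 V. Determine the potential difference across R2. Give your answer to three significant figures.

Total series resistance ΣR = 2.59 + 6.16 + 3.69 = 12.44 Ω.
V = V_DC · R/ΣR = 4.43 × 0.4952 = 2.194 V.

V ≈ 2.19 V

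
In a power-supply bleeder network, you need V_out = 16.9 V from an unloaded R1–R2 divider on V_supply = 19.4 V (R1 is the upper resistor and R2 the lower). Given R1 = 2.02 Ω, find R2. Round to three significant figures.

Required fraction k = V_out/V_supply = 0.8711.
Rearranging, R2 = R1·k/(1−k) = 2.02 × 6.760 = 13.66 Ω.

R2 ≈ 13.7 Ω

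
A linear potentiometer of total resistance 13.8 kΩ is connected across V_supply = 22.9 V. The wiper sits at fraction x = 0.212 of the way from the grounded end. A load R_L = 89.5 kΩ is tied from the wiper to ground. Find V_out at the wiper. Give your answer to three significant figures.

Split the track: R_lower = x·R_p = 2.926 kΩ, R_upper = (1−x)·R_p = 10.87 kΩ.
R_L loads the lower segment: effective lower R = 2.833 kΩ.
Then V_out = V_supply · 2.833/(10.87 + 2.833) = 4.733 V.
(Unloaded: V_out = x·V_supply = 4.85 V.)

V_out ≈ 4.73 V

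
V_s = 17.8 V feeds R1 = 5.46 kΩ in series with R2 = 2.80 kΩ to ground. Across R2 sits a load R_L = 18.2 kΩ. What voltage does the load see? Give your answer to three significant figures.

First combine the lower leg with the load: R2 ‖ R_L = 2.427 kΩ.
Now apply the divider: V_out = 17.8 × 0.3077 = 5.477 V.
(Unloaded it would be 6.03 V; the load pulls it down.)

V_out ≈ 5.48 V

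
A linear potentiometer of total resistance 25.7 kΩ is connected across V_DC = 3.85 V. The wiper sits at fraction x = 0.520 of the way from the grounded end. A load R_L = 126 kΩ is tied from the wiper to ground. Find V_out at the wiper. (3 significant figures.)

V_out ≈ 1.91 V

Split the track: R_lower = x·R_p = 13.36 kΩ, R_upper = (1−x)·R_p = 12.34 kΩ.
R_L loads the lower segment: effective lower R = 12.08 kΩ.
Then V_out = V_DC · 12.08/(12.34 + 12.08) = 1.905 V.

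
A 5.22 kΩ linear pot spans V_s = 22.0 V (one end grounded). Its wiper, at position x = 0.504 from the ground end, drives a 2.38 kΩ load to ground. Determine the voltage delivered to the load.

V_out ≈ 7.16 V

The pot divides into 2.589 kΩ above the wiper and 2.631 kΩ below.
Lower segment in parallel with the load: 2.631 ‖ 2.38 = 1.250 kΩ.
V_out = 22.0 × 1.250/(2.589 + 1.250) = 7.161 V.
(Unloaded: V_out = x·V_s = 11.1 V.)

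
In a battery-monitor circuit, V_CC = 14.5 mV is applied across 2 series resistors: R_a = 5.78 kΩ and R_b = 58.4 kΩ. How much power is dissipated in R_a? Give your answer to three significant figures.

The common current is I = 14.5/64.18 = 0.2259 µA.
V(R_a) = I·R = 1.306 mV; P = V·I = 1.306 × 0.2259 = 0.2950 nW.

P ≈ 0.295 nW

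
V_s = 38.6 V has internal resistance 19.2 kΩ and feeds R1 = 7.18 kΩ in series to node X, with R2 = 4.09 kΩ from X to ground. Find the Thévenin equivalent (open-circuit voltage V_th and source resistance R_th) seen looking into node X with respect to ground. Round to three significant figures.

R1' = 19.2 + 7.18 = 26.38 kΩ (source resistance + R1).
V_th is the unloaded tap voltage: V_s · R2/(R1'+R2) = 38.6 × 0.1342 = 5.181 V.
With V_s suppressed (replaced by a short), R_th = R1' ‖ R2 = (26.38 × 4.09)/(26.38 + 4.09) = 3.541 kΩ.

V_th ≈ 5.18 V, R_th ≈ 3.54 kΩ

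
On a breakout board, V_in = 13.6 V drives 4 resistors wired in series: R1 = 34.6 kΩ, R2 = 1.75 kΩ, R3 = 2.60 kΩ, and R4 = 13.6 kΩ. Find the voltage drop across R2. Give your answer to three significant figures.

V ≈ 0.453 V

Series total: ΣR = 34.6 + 1.75 + 2.60 + 13.6 = 52.55 kΩ.
Voltage divider: V = V_in · (1.750 / 52.55) = 13.6 × 0.03330 = 0.4529 V.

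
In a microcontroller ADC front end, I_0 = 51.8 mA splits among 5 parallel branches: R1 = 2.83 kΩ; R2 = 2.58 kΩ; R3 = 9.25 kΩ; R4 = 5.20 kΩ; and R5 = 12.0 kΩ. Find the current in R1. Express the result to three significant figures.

ΣG = 1/2.83 + 1/2.58 + 1/9.25 + 1/5.20 + 1/12.0 = 1.125.
By the current-divider rule, I = I_0 · G_k/ΣG = 51.8 × 0.3142 = 16.27 mA.

I ≈ 16.3 mA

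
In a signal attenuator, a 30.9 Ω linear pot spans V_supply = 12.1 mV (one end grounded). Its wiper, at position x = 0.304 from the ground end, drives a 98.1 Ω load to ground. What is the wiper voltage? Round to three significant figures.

Split the track: R_lower = x·R_p = 9.394 Ω, R_upper = (1−x)·R_p = 21.51 Ω.
Lower segment in parallel with the load: 9.394 ‖ 98.1 = 8.573 Ω.
Then V_out = V_supply · 8.573/(21.51 + 8.573) = 3.449 mV.

V_out ≈ 3.45 mV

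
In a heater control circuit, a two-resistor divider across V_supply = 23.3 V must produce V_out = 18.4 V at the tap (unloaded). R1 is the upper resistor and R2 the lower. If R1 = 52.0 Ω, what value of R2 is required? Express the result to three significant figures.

V_out/V_supply = R2/(R1+R2) = 0.7897.
Rearranging, R2 = R1·k/(1−k) = 52.0 × 3.755 = 195.3 Ω.

R2 ≈ 195 Ω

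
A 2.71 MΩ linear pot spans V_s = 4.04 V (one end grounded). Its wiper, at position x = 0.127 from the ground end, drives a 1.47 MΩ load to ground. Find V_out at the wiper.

V_out ≈ 0.426 V

Split the track: R_lower = x·R_p = 0.3442 MΩ, R_upper = (1−x)·R_p = 2.366 MΩ.
(x·R_p) ‖ R_L = 0.2789 MΩ.
V_out = 4.04 × 0.2789/(2.366 + 0.2789) = 0.4260 V.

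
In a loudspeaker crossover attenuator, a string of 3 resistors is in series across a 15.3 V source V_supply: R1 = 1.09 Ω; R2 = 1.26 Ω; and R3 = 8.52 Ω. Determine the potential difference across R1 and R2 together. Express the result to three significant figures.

ΣR = 1.09 + 1.26 + 8.52 = 10.87 Ω.
R_{R1..R2} = 1.09 + 1.26 = 2.350 Ω.
V = V_supply · R/ΣR = 15.3 × 0.2162 = 3.308 V.

V ≈ 3.31 V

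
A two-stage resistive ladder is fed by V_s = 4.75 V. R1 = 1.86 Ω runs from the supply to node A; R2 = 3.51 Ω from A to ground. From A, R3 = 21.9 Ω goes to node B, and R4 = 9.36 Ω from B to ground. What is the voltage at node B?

Node A sees R2 in parallel with the series input of stage 2, R3 + R4 = 31.26 Ω.
R2 ‖ (R3+R4) = 3.156 Ω.
V_A = 4.75 × 3.156/(1.86 + 3.156) = 2.989 V.
Then the unloaded second divider: V_B = V_A × R4/(R3+R4) = 2.989 × 0.2994 = 0.8948 V.

V_B ≈ 0.895 V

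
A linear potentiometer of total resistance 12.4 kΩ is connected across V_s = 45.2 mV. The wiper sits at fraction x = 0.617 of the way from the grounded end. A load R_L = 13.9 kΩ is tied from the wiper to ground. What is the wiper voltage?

V_out ≈ 23.0 mV

The pot divides into 4.749 kΩ above the wiper and 7.651 kΩ below.
(x·R_p) ‖ R_L = 4.935 kΩ.
Loaded-divider output: V_out = 45.2 × 0.5096 = 23.03 mV.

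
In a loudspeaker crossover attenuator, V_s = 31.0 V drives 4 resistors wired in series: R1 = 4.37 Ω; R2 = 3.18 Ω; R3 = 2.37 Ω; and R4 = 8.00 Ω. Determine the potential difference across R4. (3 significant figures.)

V ≈ 13.8 V

Series total: ΣR = 4.37 + 3.18 + 2.37 + 8.00 = 17.92 Ω.
By the voltage-divider rule, V = 31.0 × 8.000/17.92 = 13.84 V.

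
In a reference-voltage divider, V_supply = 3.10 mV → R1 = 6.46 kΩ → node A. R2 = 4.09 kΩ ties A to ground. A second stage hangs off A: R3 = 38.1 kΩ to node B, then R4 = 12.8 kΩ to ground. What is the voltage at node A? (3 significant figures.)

The second stage (R3 + R4 = 50.90 kΩ) loads node A in parallel with R2.
R2 ‖ (R3+R4) = 3.786 kΩ.
First divider: V_A = V_supply · 3.786/(6.46 + 3.786) = 1.145 mV.

V_A ≈ 1.15 mV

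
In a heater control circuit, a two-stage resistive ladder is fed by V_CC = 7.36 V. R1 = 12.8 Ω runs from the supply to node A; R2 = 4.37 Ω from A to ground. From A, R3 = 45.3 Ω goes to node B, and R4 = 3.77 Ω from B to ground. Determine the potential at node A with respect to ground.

Node A sees R2 in parallel with the series input of stage 2, R3 + R4 = 49.07 Ω.
Effective lower resistance at A: R2 ‖ 49.07 = 4.013 Ω.
First divider: V_A = V_CC · 4.013/(12.8 + 4.013) = 1.757 V.

V_A ≈ 1.76 V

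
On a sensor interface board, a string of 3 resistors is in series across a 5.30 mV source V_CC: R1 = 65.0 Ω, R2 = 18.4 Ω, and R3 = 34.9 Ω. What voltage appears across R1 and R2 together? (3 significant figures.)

V ≈ 3.74 mV

Total series resistance ΣR = 65.0 + 18.4 + 34.9 = 118.3 Ω.
R_{R1..R2} = 65.0 + 18.4 = 83.40 Ω.
Voltage divider: V = V_CC · (83.40 / 118.3) = 5.30 × 0.7050 = 3.736 mV.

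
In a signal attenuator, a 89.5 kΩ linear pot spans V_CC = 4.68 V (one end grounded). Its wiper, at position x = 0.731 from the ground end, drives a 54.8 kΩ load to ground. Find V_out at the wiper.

The pot divides into 24.08 kΩ above the wiper and 65.42 kΩ below.
R_L loads the lower segment: effective lower R = 29.82 kΩ.
Loaded-divider output: V_out = 4.68 × 0.5533 = 2.589 V.

V_out ≈ 2.59 V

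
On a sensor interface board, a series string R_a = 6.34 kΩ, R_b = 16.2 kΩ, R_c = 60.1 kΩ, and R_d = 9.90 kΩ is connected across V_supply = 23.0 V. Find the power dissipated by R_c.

Series current I = V_supply/ΣR = 23.0/92.54 = 0.2485 mA.
P = I²R = 0.06177 × 60.1 = 3.713 mW.

P ≈ 3.71 mW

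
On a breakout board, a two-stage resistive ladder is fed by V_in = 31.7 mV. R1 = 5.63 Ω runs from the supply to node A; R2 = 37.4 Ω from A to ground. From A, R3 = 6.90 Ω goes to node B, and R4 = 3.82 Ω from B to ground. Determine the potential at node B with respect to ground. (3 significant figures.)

Node A sees R2 in parallel with the series input of stage 2, R3 + R4 = 10.72 Ω.
Effective lower resistance at A: R2 ‖ 10.72 = 8.332 Ω.
First divider: V_A = V_in · 8.332/(5.63 + 8.332) = 18.92 mV.
Then the unloaded second divider: V_B = V_A × R4/(R3+R4) = 18.92 × 0.3563 = 6.741 mV.

V_B ≈ 6.74 mV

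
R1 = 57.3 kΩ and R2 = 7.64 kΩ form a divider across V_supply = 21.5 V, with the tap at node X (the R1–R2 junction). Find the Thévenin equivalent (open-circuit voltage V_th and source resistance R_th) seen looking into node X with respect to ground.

V_th is the unloaded tap voltage: V_supply · R2/(R1+R2) = 21.5 × 0.1176 = 2.529 V.
With V_supply suppressed (replaced by a short), R_th = R1 ‖ R2 = (57.30 × 7.64)/(57.30 + 7.64) = 6.741 kΩ.

V_th ≈ 2.53 V, R_th ≈ 6.74 kΩ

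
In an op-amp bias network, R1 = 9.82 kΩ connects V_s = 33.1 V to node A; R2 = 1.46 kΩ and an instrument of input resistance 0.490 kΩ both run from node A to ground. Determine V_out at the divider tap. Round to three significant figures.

R2 ‖ R_L = (1.46 × 0.490)/(1.46 + 0.490) = 0.3669 kΩ.
Voltage divider with the loaded lower leg: V_out = 33.1 × 0.3669/(9.82 + 0.3669) = 33.1 × 0.03601 = 1.192 V.
(Unloaded it would be 4.28 V; the load pulls it down.)

V_out ≈ 1.19 V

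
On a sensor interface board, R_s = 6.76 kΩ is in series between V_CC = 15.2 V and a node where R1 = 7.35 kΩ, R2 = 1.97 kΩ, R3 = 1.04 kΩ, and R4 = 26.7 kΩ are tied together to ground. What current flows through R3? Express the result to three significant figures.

Parallel bank: R_p = 1/(1/7.35 + 1/1.97 + 1/1.04 + 1/26.7) = 0.6088 kΩ.
V_A = 15.2 × 0.6088/7.369 = 1.256 V.
Branch current I = V_A/R3 = 1.256/1.04 = 1.207 mA.
(Equivalently: I_total = 2.063 mA, then current-divider fraction G_k/ΣG = 0.5854.)

I ≈ 1.21 mA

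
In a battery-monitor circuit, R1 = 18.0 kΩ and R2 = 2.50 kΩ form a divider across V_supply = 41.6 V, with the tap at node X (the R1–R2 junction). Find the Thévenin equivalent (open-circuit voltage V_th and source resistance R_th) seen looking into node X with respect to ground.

V_th is the unloaded tap voltage: V_supply · R2/(R1+R2) = 41.6 × 0.1220 = 5.073 V.
With V_supply suppressed (replaced by a short), R_th = R1 ‖ R2 = (18.00 × 2.50)/(18.00 + 2.50) = 2.195 kΩ.

V_th ≈ 5.07 V, R_th ≈ 2.20 kΩ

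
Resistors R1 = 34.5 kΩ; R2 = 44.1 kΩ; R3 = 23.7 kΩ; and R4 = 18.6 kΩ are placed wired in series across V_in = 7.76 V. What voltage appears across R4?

ΣR = 34.5 + 44.1 + 23.7 + 18.6 = 120.9 kΩ.
V = V_in · R/ΣR = 7.76 × 0.1538 = 1.194 V.

V ≈ 1.19 V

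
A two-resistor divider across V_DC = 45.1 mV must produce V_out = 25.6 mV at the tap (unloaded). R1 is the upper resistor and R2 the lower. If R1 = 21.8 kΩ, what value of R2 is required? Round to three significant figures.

The divider ratio is R2/(R1+R2) = 25.6/45.1 = 0.5676.
Rearranging, R2 = R1·k/(1−k) = 21.8 × 1.313 = 28.62 kΩ.

R2 ≈ 28.6 kΩ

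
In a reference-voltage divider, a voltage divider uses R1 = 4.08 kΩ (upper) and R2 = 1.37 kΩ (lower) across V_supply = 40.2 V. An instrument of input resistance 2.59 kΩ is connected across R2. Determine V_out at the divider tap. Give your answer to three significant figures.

V_out ≈ 7.24 V

The load sits in parallel with R2, giving an effective lower resistance R2' = R2·R_L/(R2+R_L) = 0.8960 kΩ.
Voltage divider with the loaded lower leg: V_out = 40.2 × 0.8960/(4.08 + 0.8960) = 40.2 × 0.1801 = 7.239 V.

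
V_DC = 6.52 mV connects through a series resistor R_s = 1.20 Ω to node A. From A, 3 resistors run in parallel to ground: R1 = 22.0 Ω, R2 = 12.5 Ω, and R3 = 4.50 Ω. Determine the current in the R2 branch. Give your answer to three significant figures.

I ≈ 0.368 mA

Parallel bank: R_p = 1/(1/22.0 + 1/12.5 + 1/4.50) = 2.876 Ω.
V_A = 6.52 × 2.876/4.076 = 4.601 mV.
I(R2) = V_A / R2 = 4.601/12.5 = 0.3680 mA.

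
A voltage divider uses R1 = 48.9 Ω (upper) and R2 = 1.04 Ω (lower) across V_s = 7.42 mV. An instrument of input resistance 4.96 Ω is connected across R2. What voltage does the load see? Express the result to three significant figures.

The load sits in parallel with R2, giving an effective lower resistance R2' = R2·R_L/(R2+R_L) = 0.8597 Ω.
Then V_out = V_s · R2'/(R1 + R2') = 7.42 × 0.8597/49.76 = 0.1282 mV.

V_out ≈ 0.128 mV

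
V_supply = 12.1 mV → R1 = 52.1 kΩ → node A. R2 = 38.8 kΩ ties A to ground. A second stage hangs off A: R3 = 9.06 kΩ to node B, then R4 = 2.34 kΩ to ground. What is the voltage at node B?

V_B ≈ 0.359 mV

Looking into the second stage from A: R3 + R4 = 11.40 kΩ appears in parallel with R2.
Effective lower resistance at A: R2 ‖ 11.40 = 8.811 kΩ.
First divider: V_A = V_supply · 8.811/(52.1 + 8.811) = 1.750 mV.
Stage 2 is unloaded, so V_B = V_A · R4/(R3+R4) = 1.750 × 2.34/11.40 = 0.3593 mV.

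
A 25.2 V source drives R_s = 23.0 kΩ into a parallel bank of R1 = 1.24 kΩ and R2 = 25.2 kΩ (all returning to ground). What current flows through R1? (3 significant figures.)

Parallel bank: R_p = 1/(1/1.24 + 1/25.2) = 1.182 kΩ.
V_A = 25.2 × 1.182/24.18 = 1.232 V.
Branch current I = V_A/R1 = 1.232/1.24 = 0.9932 mA.

I ≈ 0.993 mA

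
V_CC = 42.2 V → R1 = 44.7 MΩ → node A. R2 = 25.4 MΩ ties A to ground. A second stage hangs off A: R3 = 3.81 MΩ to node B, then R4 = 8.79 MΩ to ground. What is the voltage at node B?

Node A sees R2 in parallel with the series input of stage 2, R3 + R4 = 12.60 MΩ.
Effective lower resistance at A: R2 ‖ 12.60 = 8.422 MΩ.
So V_A = 42.2 × 0.1585 = 6.690 V.
Then the unloaded second divider: V_B = V_A × R4/(R3+R4) = 6.690 × 0.6976 = 4.667 V.

V_B ≈ 4.67 V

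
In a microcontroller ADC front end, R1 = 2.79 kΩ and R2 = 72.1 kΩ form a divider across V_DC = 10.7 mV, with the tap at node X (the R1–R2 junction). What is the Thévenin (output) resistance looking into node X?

With V_DC suppressed (replaced by a short), R_th = R1 ‖ R2 = (2.790 × 72.1)/(2.790 + 72.1) = 2.686 kΩ.

R_th ≈ 2.69 kΩ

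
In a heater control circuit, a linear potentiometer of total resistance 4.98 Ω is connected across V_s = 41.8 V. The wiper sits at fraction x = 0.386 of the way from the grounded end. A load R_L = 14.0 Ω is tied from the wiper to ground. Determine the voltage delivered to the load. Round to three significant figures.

V_out ≈ 14.9 V

Split the track: R_lower = x·R_p = 1.922 Ω, R_upper = (1−x)·R_p = 3.058 Ω.
(x·R_p) ‖ R_L = 1.690 Ω.
Then V_out = V_s · 1.690/(3.058 + 1.690) = 14.88 V.
(Unloaded: V_out = x·V_s = 16.1 V.)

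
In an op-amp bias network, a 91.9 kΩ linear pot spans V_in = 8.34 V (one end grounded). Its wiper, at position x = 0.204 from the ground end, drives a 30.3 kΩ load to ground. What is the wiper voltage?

V_out ≈ 1.14 V

The pot divides into 73.15 kΩ above the wiper and 18.75 kΩ below.
R_L loads the lower segment: effective lower R = 11.58 kΩ.
Then V_out = V_in · 11.58/(73.15 + 11.58) = 1.140 V.
(Unloaded: V_out = x·V_in = 1.70 V.)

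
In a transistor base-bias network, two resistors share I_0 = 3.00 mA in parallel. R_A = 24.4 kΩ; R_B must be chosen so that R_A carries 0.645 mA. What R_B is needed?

Two-branch current divider: I_A = I_0 · R_B/(R_A + R_B).
With f = 0.2150, R_B = R_A · f/(1−f) = 24.4 × 0.2739 = 6.683 kΩ.

R_B ≈ 6.68 kΩ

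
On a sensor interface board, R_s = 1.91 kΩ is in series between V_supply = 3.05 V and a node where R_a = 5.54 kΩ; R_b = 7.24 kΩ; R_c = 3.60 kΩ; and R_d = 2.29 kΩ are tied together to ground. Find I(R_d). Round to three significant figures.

Parallel bank: R_p = 1/(1/5.54 + 1/7.24 + 1/3.60 + 1/2.29) = 0.9680 kΩ.
Node voltage V_A = V_supply · R_p/(R_s + R_p) = 3.05 × 0.3363 = 1.026 V.
I(R_d) = V_A / R_d = 1.026/2.29 = 0.4480 mA.

I ≈ 0.448 mA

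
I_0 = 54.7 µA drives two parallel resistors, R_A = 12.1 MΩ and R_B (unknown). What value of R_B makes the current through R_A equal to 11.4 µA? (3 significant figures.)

The fraction through R_A equals R_B/(R_A+R_B).
With f = 0.2084, R_B = R_A · f/(1−f) = 12.1 × 0.2633 = 3.186 MΩ.

R_B ≈ 3.19 MΩ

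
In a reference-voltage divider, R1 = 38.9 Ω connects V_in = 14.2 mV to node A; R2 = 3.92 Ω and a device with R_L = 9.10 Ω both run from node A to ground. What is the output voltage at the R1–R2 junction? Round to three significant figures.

R2 ‖ R_L = (3.92 × 9.10)/(3.92 + 9.10) = 2.740 Ω.
Now apply the divider: V_out = 14.2 × 0.06580 = 0.9343 mV.

V_out ≈ 0.934 mV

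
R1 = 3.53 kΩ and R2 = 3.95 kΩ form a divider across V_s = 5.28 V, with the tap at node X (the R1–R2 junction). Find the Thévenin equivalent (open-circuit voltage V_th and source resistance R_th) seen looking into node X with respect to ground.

V_th is the unloaded tap voltage: V_s · R2/(R1+R2) = 5.28 × 0.5281 = 2.788 V.
With V_s suppressed (replaced by a short), R_th = R1 ‖ R2 = (3.530 × 3.95)/(3.530 + 3.95) = 1.864 kΩ.

V_th ≈ 2.79 V, R_th ≈ 1.86 kΩ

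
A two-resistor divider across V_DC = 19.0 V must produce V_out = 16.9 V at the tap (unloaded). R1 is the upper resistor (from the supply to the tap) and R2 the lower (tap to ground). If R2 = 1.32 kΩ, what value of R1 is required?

R1 ≈ 0.164 kΩ

Required fraction k = V_out/V_DC = 0.8895.
R1 = R2·(1/k − 1) = 1.32 × 0.1243 = 0.1640 kΩ.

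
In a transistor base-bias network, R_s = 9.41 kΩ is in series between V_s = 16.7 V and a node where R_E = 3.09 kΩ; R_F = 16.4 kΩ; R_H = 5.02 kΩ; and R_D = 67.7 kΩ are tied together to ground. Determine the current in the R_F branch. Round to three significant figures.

Parallel bank: R_p = 1/(1/3.09 + 1/16.4 + 1/5.02 + 1/67.7) = 1.671 kΩ.
V_A by voltage divider: V_A = 16.7 × 1.671/(9.41 + 1.671) = 2.518 V.
Branch current I = V_A/R_F = 2.518/16.4 = 0.1535 mA.

I ≈ 0.154 mA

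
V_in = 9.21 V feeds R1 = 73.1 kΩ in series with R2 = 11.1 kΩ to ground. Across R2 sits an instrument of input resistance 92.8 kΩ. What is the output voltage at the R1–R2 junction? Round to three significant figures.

The load sits in parallel with R2, giving an effective lower resistance R2' = R2·R_L/(R2+R_L) = 9.914 kΩ.
Now apply the divider: V_out = 9.21 × 0.1194 = 1.100 V.

V_out ≈ 1.10 V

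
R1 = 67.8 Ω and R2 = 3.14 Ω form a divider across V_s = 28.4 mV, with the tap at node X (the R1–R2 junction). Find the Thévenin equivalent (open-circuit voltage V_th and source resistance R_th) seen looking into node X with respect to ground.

V_th ≈ 1.26 mV, R_th ≈ 3.00 Ω

V_th is the unloaded tap voltage: V_s · R2/(R1+R2) = 28.4 × 0.04426 = 1.257 mV.
Looking into X with the source shorted: R_th = R1·R2/(R1+R2) = 67.80 × 3.14/70.94 = 3.001 Ω.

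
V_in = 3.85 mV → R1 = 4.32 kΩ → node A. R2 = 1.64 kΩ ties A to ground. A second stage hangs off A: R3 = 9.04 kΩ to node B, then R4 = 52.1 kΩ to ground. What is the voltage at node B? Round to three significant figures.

Looking into the second stage from A: R3 + R4 = 61.14 kΩ appears in parallel with R2.
R2 ‖ (R3+R4) = 1.597 kΩ.
First divider: V_A = V_in · 1.597/(4.32 + 1.597) = 1.039 mV.
V_B = V_A × 0.8521 = 0.8855 mV.

V_B ≈ 0.886 mV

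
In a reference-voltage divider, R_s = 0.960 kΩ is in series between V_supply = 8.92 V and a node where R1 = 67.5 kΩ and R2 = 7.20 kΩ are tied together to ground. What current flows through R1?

Combine the parallel branches: R_p = (1/67.5 + 1/7.20)⁻¹ = 6.506 kΩ.
V_A = 8.92 × 6.506/7.466 = 7.773 V.
I(R1) = V_A / R1 = 7.773/67.5 = 0.1152 mA.
(Equivalently: I_total = 1.195 mA, then current-divider fraction G_k/ΣG = 0.09639.)

I ≈ 0.115 mA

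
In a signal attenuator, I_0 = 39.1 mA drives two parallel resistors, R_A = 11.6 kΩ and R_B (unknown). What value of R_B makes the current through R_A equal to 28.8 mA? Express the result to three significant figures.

Two-branch current divider: I_A = I_0 · R_B/(R_A + R_B).
With f = 0.7366, R_B = R_A · f/(1−f) = 11.6 × 2.796 = 32.43 kΩ.

R_B ≈ 32.4 kΩ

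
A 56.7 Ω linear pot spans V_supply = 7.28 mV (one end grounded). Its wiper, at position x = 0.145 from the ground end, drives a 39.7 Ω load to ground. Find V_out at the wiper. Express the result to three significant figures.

The pot divides into 48.48 Ω above the wiper and 8.222 Ω below.
R_L loads the lower segment: effective lower R = 6.811 Ω.
Then V_out = V_supply · 6.811/(48.48 + 6.811) = 0.8968 mV.

V_out ≈ 0.897 mV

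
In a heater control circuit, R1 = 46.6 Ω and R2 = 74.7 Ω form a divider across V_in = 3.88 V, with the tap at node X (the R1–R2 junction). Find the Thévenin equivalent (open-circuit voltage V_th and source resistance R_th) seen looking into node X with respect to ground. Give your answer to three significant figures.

V_th is the unloaded tap voltage: V_in · R2/(R1+R2) = 3.88 × 0.6158 = 2.389 V.
Looking into X with the source shorted: R_th = R1·R2/(R1+R2) = 46.60 × 74.7/121.3 = 28.70 Ω.

V_th ≈ 2.39 V, R_th ≈ 28.7 Ω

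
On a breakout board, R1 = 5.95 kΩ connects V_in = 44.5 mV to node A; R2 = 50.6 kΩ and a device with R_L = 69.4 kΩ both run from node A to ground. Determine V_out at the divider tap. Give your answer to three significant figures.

V_out ≈ 37.0 mV

R2 ‖ R_L = (50.6 × 69.4)/(50.6 + 69.4) = 29.26 kΩ.
Voltage divider with the loaded lower leg: V_out = 44.5 × 29.26/(5.95 + 29.26) = 44.5 × 0.8310 = 36.98 mV.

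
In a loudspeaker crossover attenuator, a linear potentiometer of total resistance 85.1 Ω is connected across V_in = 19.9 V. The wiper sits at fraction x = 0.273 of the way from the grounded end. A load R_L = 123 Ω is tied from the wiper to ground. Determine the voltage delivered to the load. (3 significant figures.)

Lower segment x·R_p = 23.23 Ω; upper segment (1−x)·R_p = 61.87 Ω.
Lower segment in parallel with the load: 23.23 ‖ 123 = 19.54 Ω.
Loaded-divider output: V_out = 19.9 × 0.2400 = 4.777 V.

V_out ≈ 4.78 V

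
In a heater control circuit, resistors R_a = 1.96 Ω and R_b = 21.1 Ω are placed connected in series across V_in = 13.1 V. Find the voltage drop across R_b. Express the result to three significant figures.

Series total: ΣR = 1.96 + 21.1 = 23.06 Ω.
Voltage divider: V = V_in · (21.10 / 23.06) = 13.1 × 0.9150 = 11.99 V.

V ≈ 12.0 V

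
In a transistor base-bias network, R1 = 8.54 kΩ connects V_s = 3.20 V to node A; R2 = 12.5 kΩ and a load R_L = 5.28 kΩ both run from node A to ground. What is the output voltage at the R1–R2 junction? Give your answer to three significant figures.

V_out ≈ 0.970 V

The load sits in parallel with R2, giving an effective lower resistance R2' = R2·R_L/(R2+R_L) = 3.712 kΩ.
Now apply the divider: V_out = 3.20 × 0.3030 = 0.9695 V.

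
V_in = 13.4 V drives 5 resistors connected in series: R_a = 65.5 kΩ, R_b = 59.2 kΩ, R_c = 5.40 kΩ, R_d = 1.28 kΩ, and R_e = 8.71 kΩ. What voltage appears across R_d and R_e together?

V ≈ 0.956 V

Series total: ΣR = 65.5 + 59.2 + 5.40 + 1.28 + 8.71 = 140.1 kΩ.
R_{R_d..R_e} = 1.28 + 8.71 = 9.990 kΩ.
Voltage divider: V = V_in · (9.990 / 140.1) = 13.4 × 0.07131 = 0.9556 V.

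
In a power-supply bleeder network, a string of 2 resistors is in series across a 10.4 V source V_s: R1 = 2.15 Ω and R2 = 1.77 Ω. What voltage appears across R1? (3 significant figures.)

Series total: ΣR = 2.15 + 1.77 = 3.920 Ω.
V = V_s · R/ΣR = 10.4 × 0.5485 = 5.704 V.

V ≈ 5.70 V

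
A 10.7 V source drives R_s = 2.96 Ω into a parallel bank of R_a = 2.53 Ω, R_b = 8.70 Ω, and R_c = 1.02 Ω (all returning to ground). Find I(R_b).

I ≈ 0.227 A

Combine the parallel branches: R_p = (1/2.53 + 1/8.70 + 1/1.02)⁻¹ = 0.6709 Ω.
Node voltage V_A = V_s · R_p/(R_s + R_p) = 10.7 × 0.1848 = 1.977 V.
Branch current I = V_A/R_b = 1.977/8.70 = 0.2272 A.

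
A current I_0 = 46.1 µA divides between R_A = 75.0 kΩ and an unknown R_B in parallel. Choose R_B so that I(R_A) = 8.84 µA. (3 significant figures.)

The fraction through R_A equals R_B/(R_A+R_B).
8.84/46.1 = R_B/(R_A + R_B) → R_B = R_A · (0.1918)/(1 − 0.1918) = 75.0 × 0.2373 = 17.79 kΩ.

R_B ≈ 17.8 kΩ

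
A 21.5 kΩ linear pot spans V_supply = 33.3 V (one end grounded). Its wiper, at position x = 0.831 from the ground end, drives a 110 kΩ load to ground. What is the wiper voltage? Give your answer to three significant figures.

Split the track: R_lower = x·R_p = 17.87 kΩ, R_upper = (1−x)·R_p = 3.634 kΩ.
Lower segment in parallel with the load: 17.87 ‖ 110 = 15.37 kΩ.
Then V_out = V_supply · 15.37/(3.634 + 15.37) = 26.93 V.
(Unloaded: V_out = x·V_supply = 27.7 V.)

V_out ≈ 26.9 V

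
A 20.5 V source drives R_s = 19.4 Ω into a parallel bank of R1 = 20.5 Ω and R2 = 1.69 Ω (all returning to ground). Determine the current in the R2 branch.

Combine the parallel branches: R_p = (1/20.5 + 1/1.69)⁻¹ = 1.561 Ω.
V_A = 20.5 × 1.561/20.96 = 1.527 V.
Branch current I = V_A/R2 = 1.527/1.69 = 0.9035 A.
(Check via current divider: I_total = 0.9780 A; share G_k/ΣG = 0.9238 → same result.)

I ≈ 0.904 A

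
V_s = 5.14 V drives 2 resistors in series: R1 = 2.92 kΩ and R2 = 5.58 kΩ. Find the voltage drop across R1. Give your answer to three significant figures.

V ≈ 1.77 V

Series total: ΣR = 2.92 + 5.58 = 8.500 kΩ.
By the voltage-divider rule, V = 5.14 × 2.920/8.500 = 1.766 V.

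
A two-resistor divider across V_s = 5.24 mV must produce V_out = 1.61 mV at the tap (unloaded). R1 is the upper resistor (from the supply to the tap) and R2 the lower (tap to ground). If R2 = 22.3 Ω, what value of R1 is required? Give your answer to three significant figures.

V_out/V_s = R2/(R1+R2) = 0.3073.
R1 = R2·(1/k − 1) = 22.3 × 2.255 = 50.28 Ω.

R1 ≈ 50.3 Ω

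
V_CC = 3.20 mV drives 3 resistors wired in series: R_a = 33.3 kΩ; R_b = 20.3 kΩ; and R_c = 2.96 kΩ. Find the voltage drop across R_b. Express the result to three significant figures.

V ≈ 1.15 mV

ΣR = 33.3 + 20.3 + 2.96 = 56.56 kΩ.
By the voltage-divider rule, V = 3.20 × 20.30/56.56 = 1.149 mV.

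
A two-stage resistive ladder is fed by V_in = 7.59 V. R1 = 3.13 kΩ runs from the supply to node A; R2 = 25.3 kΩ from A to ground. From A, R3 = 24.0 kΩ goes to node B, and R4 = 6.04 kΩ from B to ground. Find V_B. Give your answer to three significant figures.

The second stage (R3 + R4 = 30.04 kΩ) loads node A in parallel with R2.
R2 ‖ (R3+R4) = 13.73 kΩ.
First divider: V_A = V_in · 13.73/(3.13 + 13.73) = 6.181 V.
V_B = V_A × 0.2011 = 1.243 V.

V_B ≈ 1.24 V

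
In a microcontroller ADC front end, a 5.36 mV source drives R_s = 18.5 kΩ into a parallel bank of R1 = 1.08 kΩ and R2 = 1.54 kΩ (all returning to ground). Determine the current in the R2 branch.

Equivalent of the parallel group: R_p = 0.6348 kΩ.
V_A by voltage divider: V_A = 5.36 × 0.6348/(18.5 + 0.6348) = 0.1778 mV.
I(R2) = V_A / R2 = 0.1778/1.54 = 0.1155 µA.

I ≈ 0.115 µA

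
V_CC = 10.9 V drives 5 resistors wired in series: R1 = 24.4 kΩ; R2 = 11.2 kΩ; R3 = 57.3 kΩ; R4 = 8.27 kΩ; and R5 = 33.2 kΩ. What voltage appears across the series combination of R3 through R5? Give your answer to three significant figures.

V ≈ 8.01 V

Total series resistance ΣR = 24.4 + 11.2 + 57.3 + 8.27 + 33.2 = 134.4 kΩ.
R_{R3..R5} = 57.3 + 8.27 + 33.2 = 98.77 kΩ.
V = V_CC · R/ΣR = 10.9 × 0.7351 = 8.012 V.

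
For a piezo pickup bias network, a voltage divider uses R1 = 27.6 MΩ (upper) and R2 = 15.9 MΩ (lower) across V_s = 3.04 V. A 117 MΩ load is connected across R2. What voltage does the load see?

The load sits in parallel with R2, giving an effective lower resistance R2' = R2·R_L/(R2+R_L) = 14.00 MΩ.
Voltage divider with the loaded lower leg: V_out = 3.04 × 14.00/(27.6 + 14.00) = 3.04 × 0.3365 = 1.023 V.

V_out ≈ 1.02 V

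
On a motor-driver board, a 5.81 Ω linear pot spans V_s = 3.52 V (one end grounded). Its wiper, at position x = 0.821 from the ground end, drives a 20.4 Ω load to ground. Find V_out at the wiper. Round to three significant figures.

V_out ≈ 2.77 V

Split the track: R_lower = x·R_p = 4.770 Ω, R_upper = (1−x)·R_p = 1.040 Ω.
Lower segment in parallel with the load: 4.770 ‖ 20.4 = 3.866 Ω.
Then V_out = V_s · 3.866/(1.040 + 3.866) = 2.774 V.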